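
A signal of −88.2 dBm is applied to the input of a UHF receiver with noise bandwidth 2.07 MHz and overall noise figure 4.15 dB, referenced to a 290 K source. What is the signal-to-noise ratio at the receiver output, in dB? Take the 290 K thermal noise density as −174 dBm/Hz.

18.5 dB

Noise floor: N = −174 + 10 log₁₀(B) + NF
10 log₁₀(2.07×10⁶) = 63.16 dB
N = −174 + 63.16 + 4.15 = −106.69 dBm
SNR = P_sig − N = −88.2 − (−106.69) = 18.49 dB → 18.5 dB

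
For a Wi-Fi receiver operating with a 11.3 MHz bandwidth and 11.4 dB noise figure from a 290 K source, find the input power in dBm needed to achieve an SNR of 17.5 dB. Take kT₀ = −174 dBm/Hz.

Sensitivity = −174 + 10 log₁₀(B) + NF + SNR_min
= −174 + 70.53 + 11.4 + 17.5
= −74.57 dBm → −74.6 dBm

−74.6 dBm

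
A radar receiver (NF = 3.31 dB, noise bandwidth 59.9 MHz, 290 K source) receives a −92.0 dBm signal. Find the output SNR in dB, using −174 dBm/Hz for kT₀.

0.9 dB

Noise floor: N = −174 + 10 log₁₀(B) + NF
10 log₁₀(5.99×10⁷) = 77.77 dB
N = −174 + 77.77 + 3.31 = −92.92 dBm
SNR = P_sig − N = −92.0 − (−92.92) = 0.92 dB → 0.9 dB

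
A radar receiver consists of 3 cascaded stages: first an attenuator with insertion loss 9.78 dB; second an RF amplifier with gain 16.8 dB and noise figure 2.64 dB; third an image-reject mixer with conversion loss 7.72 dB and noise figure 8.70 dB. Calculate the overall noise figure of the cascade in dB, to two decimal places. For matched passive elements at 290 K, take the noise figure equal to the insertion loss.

12.73 dB

Convert to linear (a loss of L dB is a gain of −L dB): F_i = 10^(NF_i/10), G_i = 10^(G_i,dB/10)
  Stage 1: F_1 = 10^(9.78/10) = 9.506, G_1 = 10^(−9.78/10) = 0.1052
  Stage 2: F_2 = 10^(2.64/10) = 1.837, G_2 = 10^(16.8/10) = 47.86
  Stage 3: F_3 = 10^(8.70/10) = 7.413, G_3 = 10^(−7.72/10) = 0.1690
Friis cascade:
  F = 9.506 + (1.837 − 1)/0.1052 + (7.413 − 1)/5.035 = 18.73
NF = 10 log₁₀(18.73) = 12.73 dB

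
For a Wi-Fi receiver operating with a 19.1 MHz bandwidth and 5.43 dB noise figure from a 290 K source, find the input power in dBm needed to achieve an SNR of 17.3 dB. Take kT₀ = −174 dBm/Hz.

Sensitivity = −174 + 10 log₁₀(B) + NF + SNR_min
= −174 + 72.81 + 5.43 + 17.3
= −78.46 dBm → −78.5 dBm

−78.5 dBm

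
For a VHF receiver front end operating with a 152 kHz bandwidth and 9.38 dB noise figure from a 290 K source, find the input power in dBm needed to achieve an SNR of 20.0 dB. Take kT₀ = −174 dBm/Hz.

−92.8 dBm

Sensitivity = −174 + 10 log₁₀(B) + NF + SNR_min
= −174 + 51.82 + 9.38 + 20.0
= −92.80 dBm → −92.8 dBm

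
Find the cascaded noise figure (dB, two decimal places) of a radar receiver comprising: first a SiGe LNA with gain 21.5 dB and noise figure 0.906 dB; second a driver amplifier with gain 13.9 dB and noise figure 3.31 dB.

Convert to linear (a loss of L dB is a gain of −L dB): F_i = 10^(NF_i/10), G_i = 10^(G_i,dB/10)
  Stage 1: F_1 = 10^(0.906/10) = 1.232, G_1 = 10^(21.5/10) = 141.3
  Stage 2: F_2 = 10^(3.31/10) = 2.143, G_2 = 10^(13.9/10) = 24.55
Friis cascade:
  F = 1.232 + (2.143 − 1)/141.3 = 1.240
NF = 10 log₁₀(1.240) = 0.93 dB

0.93 dB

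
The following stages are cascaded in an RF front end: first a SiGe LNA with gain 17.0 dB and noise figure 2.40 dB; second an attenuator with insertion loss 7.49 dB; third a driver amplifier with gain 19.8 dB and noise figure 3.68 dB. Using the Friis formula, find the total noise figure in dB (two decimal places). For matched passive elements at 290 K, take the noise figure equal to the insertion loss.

Convert to linear (a loss of L dB is a gain of −L dB): F_i = 10^(NF_i/10), G_i = 10^(G_i,dB/10)
  Stage 1: F_1 = 10^(2.40/10) = 1.738, G_1 = 10^(17.0/10) = 50.12
  Stage 2: F_2 = 10^(7.49/10) = 5.610, G_2 = 10^(−7.49/10) = 0.1782
  Stage 3: F_3 = 10^(3.68/10) = 2.333, G_3 = 10^(19.8/10) = 95.50
Friis cascade:
  F = 1.738 + (5.610 − 1)/50.12 + (2.333 − 1)/8.933 = 1.979
NF = 10 log₁₀(1.979) = 2.96 dB

2.96 dB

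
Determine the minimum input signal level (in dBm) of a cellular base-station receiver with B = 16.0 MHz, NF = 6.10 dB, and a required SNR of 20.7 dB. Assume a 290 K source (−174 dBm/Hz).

Sensitivity = −174 + 10 log₁₀(B) + NF + SNR_min
= −174 + 72.04 + 6.10 + 20.7
= −75.16 dBm → −75.2 dBm

−75.2 dBm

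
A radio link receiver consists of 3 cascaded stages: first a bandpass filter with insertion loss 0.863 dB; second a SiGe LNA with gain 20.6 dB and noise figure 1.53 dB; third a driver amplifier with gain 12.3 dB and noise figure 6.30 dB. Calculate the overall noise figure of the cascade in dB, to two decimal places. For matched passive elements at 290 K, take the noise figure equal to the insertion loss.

2.48 dB

Convert to linear (a loss of L dB is a gain of −L dB): F_i = 10^(NF_i/10), G_i = 10^(G_i,dB/10)
  Stage 1: F_1 = 10^(0.863/10) = 1.220, G_1 = 10^(−0.863/10) = 0.8198
  Stage 2: F_2 = 10^(1.53/10) = 1.422, G_2 = 10^(20.6/10) = 114.8
  Stage 3: F_3 = 10^(6.30/10) = 4.266, G_3 = 10^(12.3/10) = 16.98
Friis cascade:
  F = 1.220 + (1.422 − 1)/0.8198 + (4.266 − 1)/94.12 = 1.770
NF = 10 log₁₀(1.770) = 2.48 dB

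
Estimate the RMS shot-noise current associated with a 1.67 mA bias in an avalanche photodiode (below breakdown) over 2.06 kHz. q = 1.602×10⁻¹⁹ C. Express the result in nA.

I_n = √(2qI·B)
2qI·B = 2 × 1.602×10⁻¹⁹ × 1.67×10⁻³ × 2.06×10³ = 1.10×10⁻¹⁸ A²
I_n = √(1.10×10⁻¹⁸) = 1.05×10⁻⁹ A = 1.05 nA

1.05 nA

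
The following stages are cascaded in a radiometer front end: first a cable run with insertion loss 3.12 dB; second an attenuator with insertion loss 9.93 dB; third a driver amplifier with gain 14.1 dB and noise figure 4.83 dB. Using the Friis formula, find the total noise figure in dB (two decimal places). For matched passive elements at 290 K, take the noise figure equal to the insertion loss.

17.88 dB

Convert to linear (a loss of L dB is a gain of −L dB): F_i = 10^(NF_i/10), G_i = 10^(G_i,dB/10)
  Stage 1: F_1 = 10^(3.12/10) = 2.051, G_1 = 10^(−3.12/10) = 0.4875
  Stage 2: F_2 = 10^(9.93/10) = 9.840, G_2 = 10^(−9.93/10) = 0.1016
  Stage 3: F_3 = 10^(4.83/10) = 3.041, G_3 = 10^(14.1/10) = 25.70
Friis cascade:
  F = 2.051 + (9.840 − 1)/0.4875 + (3.041 − 1)/0.04955 = 61.38
NF = 10 log₁₀(61.38) = 17.88 dB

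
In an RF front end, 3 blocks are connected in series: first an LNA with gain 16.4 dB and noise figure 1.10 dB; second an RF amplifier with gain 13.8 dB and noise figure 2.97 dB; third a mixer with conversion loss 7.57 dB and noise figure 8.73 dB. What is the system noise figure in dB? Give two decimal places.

Convert to linear (a loss of L dB is a gain of −L dB): F_i = 10^(NF_i/10), G_i = 10^(G_i,dB/10)
  Stage 1: F_1 = 10^(1.10/10) = 1.288, G_1 = 10^(16.4/10) = 43.65
  Stage 2: F_2 = 10^(2.97/10) = 1.982, G_2 = 10^(13.8/10) = 23.99
  Stage 3: F_3 = 10^(8.73/10) = 7.464, G_3 = 10^(−7.57/10) = 0.1750
Friis cascade:
  F = 1.288 + (1.982 − 1)/43.65 + (7.464 − 1)/1047 = 1.317
NF = 10 log₁₀(1.317) = 1.20 dB

1.20 dB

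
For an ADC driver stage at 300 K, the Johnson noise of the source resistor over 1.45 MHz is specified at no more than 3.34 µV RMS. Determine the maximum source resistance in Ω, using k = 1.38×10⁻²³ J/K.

Johnson–Nyquist: V_n = √(4kTRB) ⇒ R = V_n² / (4kTB)
4kTB = 4 × 1.38×10⁻²³ × 300 × 1.45×10⁶ = 2.40×10⁻¹⁴
R = (3.34×10⁻⁶)² / 2.40×10⁻¹⁴ = 4.65×10² Ω = 465 Ω

465 Ω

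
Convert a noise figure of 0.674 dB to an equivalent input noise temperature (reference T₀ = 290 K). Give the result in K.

48.7 K

F = 10^(0.674/10) = 1.16788
T_e = (F − 1)·T₀ = (1.16788 − 1) × 290 = 48.7 K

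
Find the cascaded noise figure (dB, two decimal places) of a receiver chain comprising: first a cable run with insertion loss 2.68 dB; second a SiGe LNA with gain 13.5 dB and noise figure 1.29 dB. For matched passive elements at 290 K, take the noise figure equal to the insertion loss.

Convert to linear (a loss of L dB is a gain of −L dB): F_i = 10^(NF_i/10), G_i = 10^(G_i,dB/10)
  Stage 1: F_1 = 10^(2.68/10) = 1.854, G_1 = 10^(−2.68/10) = 0.5395
  Stage 2: F_2 = 10^(1.29/10) = 1.346, G_2 = 10^(13.5/10) = 22.39
Friis cascade:
  F = 1.854 + (1.346 − 1)/0.5395 = 2.495
NF = 10 log₁₀(2.495) = 3.97 dB

3.97 dB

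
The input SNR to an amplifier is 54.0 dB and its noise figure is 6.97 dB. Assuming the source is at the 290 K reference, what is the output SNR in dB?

By definition F = SNR_in/SNR_out, so in dB: SNR_out = SNR_in − NF
SNR_out = 54.0 − 6.97 = 47.03 dB

47.03 dB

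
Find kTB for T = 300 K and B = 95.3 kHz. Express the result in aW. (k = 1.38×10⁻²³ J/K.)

P_n = kTB = 1.38×10⁻²³ × 300 × 9.53×10⁴ = 3.95×10⁻¹⁶ W = 395 aW

395 aW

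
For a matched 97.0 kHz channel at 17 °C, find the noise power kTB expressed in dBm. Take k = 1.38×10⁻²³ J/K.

−124.1 dBm

T = 17 °C + 273.15 = 290.15 K
P_n = kTB = 1.38×10⁻²³ × 290.15 × 9.70×10⁴ = 3.88×10⁻¹⁶ W
In dBm: 10 log₁₀(3.88×10⁻¹⁶ / 10⁻³) = −124.1 dBm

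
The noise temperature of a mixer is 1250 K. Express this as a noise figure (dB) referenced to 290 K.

F = 1 + T_e/T₀ = 1 + 1250/290 = 5.31034
NF = 10 log₁₀(5.31034) = 7.25 dB

7.25 dB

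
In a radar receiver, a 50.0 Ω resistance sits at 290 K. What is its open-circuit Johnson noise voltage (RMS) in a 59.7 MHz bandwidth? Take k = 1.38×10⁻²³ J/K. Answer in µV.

6.91 µV

V_n = √(4kTRB)
4kTRB = 4 × 1.38×10⁻²³ × 290 × 5.00×10¹ × 5.97×10⁷ = 4.78×10⁻¹¹ V²
V_n = √(4.78×10⁻¹¹) = 6.91×10⁻⁶ V = 6.91 µV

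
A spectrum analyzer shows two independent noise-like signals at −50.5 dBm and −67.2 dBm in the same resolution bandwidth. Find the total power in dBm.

−50.4 dBm

Convert to linear, add, convert back:
P₁ = 8.91×10⁻⁹ W, P₂ = 1.91×10⁻¹⁰ W
P_tot = 9.10×10⁻⁹ W → 10 log₁₀(P_tot / 10⁻³) = −50.4 dBm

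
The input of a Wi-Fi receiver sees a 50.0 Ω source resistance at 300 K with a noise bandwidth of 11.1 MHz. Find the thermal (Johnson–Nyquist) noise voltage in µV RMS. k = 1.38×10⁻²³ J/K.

3.03 µV

V_n = √(4kTRB)
4kTRB = 4 × 1.38×10⁻²³ × 300 × 5.00×10¹ × 1.11×10⁷ = 9.19×10⁻¹² V²
V_n = √(9.19×10⁻¹²) = 3.03×10⁻⁶ V = 3.03 µV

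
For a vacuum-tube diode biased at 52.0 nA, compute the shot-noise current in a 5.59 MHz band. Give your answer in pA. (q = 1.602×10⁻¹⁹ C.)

305 pA

I_n = √(2qI·B)
2qI·B = 2 × 1.602×10⁻¹⁹ × 5.20×10⁻⁸ × 5.59×10⁶ = 9.31×10⁻²⁰ A²
I_n = √(9.31×10⁻²⁰) = 3.05×10⁻¹⁰ A = 305 pA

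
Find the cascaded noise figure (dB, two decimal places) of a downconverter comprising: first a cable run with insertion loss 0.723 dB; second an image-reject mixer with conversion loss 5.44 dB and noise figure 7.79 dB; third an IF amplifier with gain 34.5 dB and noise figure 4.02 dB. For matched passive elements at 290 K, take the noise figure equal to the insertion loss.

Convert to linear (a loss of L dB is a gain of −L dB): F_i = 10^(NF_i/10), G_i = 10^(G_i,dB/10)
  Stage 1: F_1 = 10^(0.723/10) = 1.181, G_1 = 10^(−0.723/10) = 0.8466
  Stage 2: F_2 = 10^(7.79/10) = 6.012, G_2 = 10^(−5.44/10) = 0.2858
  Stage 3: F_3 = 10^(4.02/10) = 2.523, G_3 = 10^(34.5/10) = 2818
Friis cascade:
  F = 1.181 + (6.012 − 1)/0.8466 + (2.523 − 1)/0.2419 = 13.40
NF = 10 log₁₀(13.40) = 11.27 dB

11.27 dB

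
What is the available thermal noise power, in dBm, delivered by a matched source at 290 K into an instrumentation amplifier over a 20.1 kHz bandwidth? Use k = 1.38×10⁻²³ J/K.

P_n = kTB = 1.38×10⁻²³ × 290 × 2.01×10⁴ = 8.04×10⁻¹⁷ W
In dBm: 10 log₁₀(8.04×10⁻¹⁷ / 10⁻³) = −130.9 dBm

−130.9 dBm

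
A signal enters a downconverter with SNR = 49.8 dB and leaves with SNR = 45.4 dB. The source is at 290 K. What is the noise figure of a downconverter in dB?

NF (dB) = SNR_in(dB) − SNR_out(dB) when the source is at T₀
NF = 49.8 − 45.4 = 4.4 dB

4.4 dB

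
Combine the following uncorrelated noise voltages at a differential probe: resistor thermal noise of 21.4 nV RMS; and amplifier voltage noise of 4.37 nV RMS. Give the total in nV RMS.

21.8 nV

Uncorrelated sources add in power (mean-square): V_tot = √(ΣV_i²)
V_tot = √[(2.14×10⁻⁸)² + (4.37×10⁻⁹)²] = 2.18×10⁻⁸ V = 21.8 nV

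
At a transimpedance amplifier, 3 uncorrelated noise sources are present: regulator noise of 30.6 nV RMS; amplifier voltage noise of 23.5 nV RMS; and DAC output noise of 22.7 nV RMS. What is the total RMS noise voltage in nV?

44.8 nV

Uncorrelated sources add in power (mean-square): V_tot = √(ΣV_i²)
V_tot = √[(3.06×10⁻⁸)² + (2.35×10⁻⁸)² + (2.27×10⁻⁸)²] = 4.48×10⁻⁸ V = 44.8 nV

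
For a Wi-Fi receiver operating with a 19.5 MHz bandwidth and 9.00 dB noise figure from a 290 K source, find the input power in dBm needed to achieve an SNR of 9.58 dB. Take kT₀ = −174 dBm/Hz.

Sensitivity = −174 + 10 log₁₀(B) + NF + SNR_min
= −174 + 72.9 + 9.00 + 9.58
= −82.52 dBm → −82.5 dBm

−82.5 dBm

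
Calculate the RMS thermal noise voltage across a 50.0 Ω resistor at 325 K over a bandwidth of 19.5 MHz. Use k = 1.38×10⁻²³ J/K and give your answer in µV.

V_n = √(4kTRB)
4kTRB = 4 × 1.38×10⁻²³ × 325 × 5.00×10¹ × 1.95×10⁷ = 1.75×10⁻¹¹ V²
V_n = √(1.75×10⁻¹¹) = 4.18×10⁻⁶ V = 4.18 µV

4.18 µV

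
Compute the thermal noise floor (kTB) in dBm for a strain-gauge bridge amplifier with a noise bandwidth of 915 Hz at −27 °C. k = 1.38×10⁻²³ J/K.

−145.1 dBm

T = −27 °C + 273.15 = 246.15 K
P_n = kTB = 1.38×10⁻²³ × 246.15 × 9.15×10² = 3.11×10⁻¹⁸ W
In dBm: 10 log₁₀(3.11×10⁻¹⁸ / 10⁻³) = −145.1 dBm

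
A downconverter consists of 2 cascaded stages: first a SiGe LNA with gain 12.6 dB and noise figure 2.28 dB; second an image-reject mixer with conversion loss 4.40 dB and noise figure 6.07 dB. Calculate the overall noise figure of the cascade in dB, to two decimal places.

Convert to linear (a loss of L dB is a gain of −L dB): F_i = 10^(NF_i/10), G_i = 10^(G_i,dB/10)
  Stage 1: F_1 = 10^(2.28/10) = 1.690, G_1 = 10^(12.6/10) = 18.20
  Stage 2: F_2 = 10^(6.07/10) = 4.046, G_2 = 10^(−4.40/10) = 0.3631
Friis cascade:
  F = 1.690 + (4.046 − 1)/18.20 = 1.858
NF = 10 log₁₀(1.858) = 2.69 dB

2.69 dB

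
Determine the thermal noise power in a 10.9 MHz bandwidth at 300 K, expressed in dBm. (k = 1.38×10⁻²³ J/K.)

−103.5 dBm

P_n = kTB = 1.38×10⁻²³ × 300 × 1.09×10⁷ = 4.51×10⁻¹⁴ W
In dBm: 10 log₁₀(4.51×10⁻¹⁴ / 10⁻³) = −103.5 dBm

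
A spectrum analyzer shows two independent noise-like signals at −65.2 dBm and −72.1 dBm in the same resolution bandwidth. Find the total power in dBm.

−64.4 dBm

Convert to linear, add, convert back:
P₁ = 3.02×10⁻¹⁰ W, P₂ = 6.17×10⁻¹¹ W
P_tot = 3.64×10⁻¹⁰ W → 10 log₁₀(P_tot / 10⁻³) = −64.4 dBm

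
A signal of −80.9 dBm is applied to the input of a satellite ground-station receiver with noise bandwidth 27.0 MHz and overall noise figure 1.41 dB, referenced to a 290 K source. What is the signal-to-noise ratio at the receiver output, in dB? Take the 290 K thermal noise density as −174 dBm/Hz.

17.4 dB

Noise floor: N = −174 + 10 log₁₀(B) + NF
10 log₁₀(2.70×10⁷) = 74.31 dB
N = −174 + 74.31 + 1.41 = −98.28 dBm
SNR = P_sig − N = −80.9 − (−98.28) = 17.38 dB → 17.4 dB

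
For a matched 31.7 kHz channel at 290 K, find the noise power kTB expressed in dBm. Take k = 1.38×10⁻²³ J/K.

P_n = kTB = 1.38×10⁻²³ × 290 × 3.17×10⁴ = 1.27×10⁻¹⁶ W
In dBm: 10 log₁₀(1.27×10⁻¹⁶ / 10⁻³) = −129.0 dBm

−129.0 dBm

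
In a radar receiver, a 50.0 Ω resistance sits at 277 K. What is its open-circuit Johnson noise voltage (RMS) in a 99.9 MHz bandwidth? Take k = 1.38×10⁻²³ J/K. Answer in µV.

8.74 µV

V_n = √(4kTRB)
4kTRB = 4 × 1.38×10⁻²³ × 277 × 5.00×10¹ × 9.99×10⁷ = 7.64×10⁻¹¹ V²
V_n = √(7.64×10⁻¹¹) = 8.74×10⁻⁶ V = 8.74 µV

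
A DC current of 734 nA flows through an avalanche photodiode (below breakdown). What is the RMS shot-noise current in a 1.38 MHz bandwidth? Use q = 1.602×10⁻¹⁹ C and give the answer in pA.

570 pA

I_n = √(2qI·B)
2qI·B = 2 × 1.602×10⁻¹⁹ × 7.34×10⁻⁷ × 1.38×10⁶ = 3.25×10⁻¹⁹ A²
I_n = √(3.25×10⁻¹⁹) = 5.70×10⁻¹⁰ A = 570 pA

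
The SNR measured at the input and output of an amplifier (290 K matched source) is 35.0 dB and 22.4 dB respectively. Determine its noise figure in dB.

12.6 dB

NF (dB) = SNR_in(dB) − SNR_out(dB) when the source is at T₀
NF = 35.0 − 22.4 = 12.6 dB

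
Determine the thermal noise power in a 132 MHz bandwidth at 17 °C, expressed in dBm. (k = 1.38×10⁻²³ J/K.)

−92.8 dBm

T = 17 °C + 273.15 = 290.15 K
P_n = kTB = 1.38×10⁻²³ × 290.15 × 1.32×10⁸ = 5.29×10⁻¹³ W
In dBm: 10 log₁₀(5.29×10⁻¹³ / 10⁻³) = −92.8 dBm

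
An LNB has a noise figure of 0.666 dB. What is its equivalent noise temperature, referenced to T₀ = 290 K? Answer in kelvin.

F = 10^(0.666/10) = 1.16574
T_e = (F − 1)·T₀ = (1.16574 − 1) × 290 = 48.1 K

48.1 K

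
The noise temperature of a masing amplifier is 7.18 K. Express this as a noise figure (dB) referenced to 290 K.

0.106 dB

F = 1 + T_e/T₀ = 1 + 7.18/290 = 1.02476
NF = 10 log₁₀(1.02476) = 0.106 dB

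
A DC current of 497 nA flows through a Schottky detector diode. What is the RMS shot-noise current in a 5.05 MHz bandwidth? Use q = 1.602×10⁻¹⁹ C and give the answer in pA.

897 pA

I_n = √(2qI·B)
2qI·B = 2 × 1.602×10⁻¹⁹ × 4.97×10⁻⁷ × 5.05×10⁶ = 8.04×10⁻¹⁹ A²
I_n = √(8.04×10⁻¹⁹) = 8.97×10⁻¹⁰ A = 897 pA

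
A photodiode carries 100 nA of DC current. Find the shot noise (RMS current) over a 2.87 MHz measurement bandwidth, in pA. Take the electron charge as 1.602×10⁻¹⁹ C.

303 pA

I_n = √(2qI·B)
2qI·B = 2 × 1.602×10⁻¹⁹ × 1.00×10⁻⁷ × 2.87×10⁶ = 9.20×10⁻²⁰ A²
I_n = √(9.20×10⁻²⁰) = 3.03×10⁻¹⁰ A = 303 pA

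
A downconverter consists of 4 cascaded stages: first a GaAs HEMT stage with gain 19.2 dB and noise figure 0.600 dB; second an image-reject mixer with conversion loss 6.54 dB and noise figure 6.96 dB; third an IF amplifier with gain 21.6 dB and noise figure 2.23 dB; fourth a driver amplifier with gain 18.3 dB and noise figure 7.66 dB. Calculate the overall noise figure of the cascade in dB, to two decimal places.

0.91 dB

Convert to linear (a loss of L dB is a gain of −L dB): F_i = 10^(NF_i/10), G_i = 10^(G_i,dB/10)
  Stage 1: F_1 = 10^(0.600/10) = 1.148, G_1 = 10^(19.2/10) = 83.18
  Stage 2: F_2 = 10^(6.96/10) = 4.966, G_2 = 10^(−6.54/10) = 0.2218
  Stage 3: F_3 = 10^(2.23/10) = 1.671, G_3 = 10^(21.6/10) = 144.5
  Stage 4: F_4 = 10^(7.66/10) = 5.834, G_4 = 10^(18.3/10) = 67.61
Friis cascade:
  F = 1.148 + (4.966 − 1)/83.18 + (1.671 − 1)/18.45 + (5.834 − 1)/2667 = 1.234
NF = 10 log₁₀(1.234) = 0.91 dB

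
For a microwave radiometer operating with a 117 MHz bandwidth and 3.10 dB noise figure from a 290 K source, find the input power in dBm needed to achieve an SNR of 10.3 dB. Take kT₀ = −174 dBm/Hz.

−79.9 dBm

Sensitivity = −174 + 10 log₁₀(B) + NF + SNR_min
= −174 + 80.68 + 3.10 + 10.3
= −79.92 dBm → −79.9 dBm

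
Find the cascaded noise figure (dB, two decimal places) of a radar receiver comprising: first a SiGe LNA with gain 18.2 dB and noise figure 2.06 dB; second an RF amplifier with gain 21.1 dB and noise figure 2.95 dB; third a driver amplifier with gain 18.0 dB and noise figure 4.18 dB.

Convert to linear (a loss of L dB is a gain of −L dB): F_i = 10^(NF_i/10), G_i = 10^(G_i,dB/10)
  Stage 1: F_1 = 10^(2.06/10) = 1.607, G_1 = 10^(18.2/10) = 66.07
  Stage 2: F_2 = 10^(2.95/10) = 1.972, G_2 = 10^(21.1/10) = 128.8
  Stage 3: F_3 = 10^(4.18/10) = 2.618, G_3 = 10^(18.0/10) = 63.10
Friis cascade:
  F = 1.607 + (1.972 − 1)/66.07 + (2.618 − 1)/8511 = 1.622
NF = 10 log₁₀(1.622) = 2.10 dB

2.10 dB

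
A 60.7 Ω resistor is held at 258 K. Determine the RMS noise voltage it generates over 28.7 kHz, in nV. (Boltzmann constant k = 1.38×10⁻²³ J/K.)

158 nV

V_n = √(4kTRB)
4kTRB = 4 × 1.38×10⁻²³ × 258 × 6.07×10¹ × 2.87×10⁴ = 2.48×10⁻¹⁴ V²
V_n = √(2.48×10⁻¹⁴) = 1.58×10⁻⁷ V = 158 nV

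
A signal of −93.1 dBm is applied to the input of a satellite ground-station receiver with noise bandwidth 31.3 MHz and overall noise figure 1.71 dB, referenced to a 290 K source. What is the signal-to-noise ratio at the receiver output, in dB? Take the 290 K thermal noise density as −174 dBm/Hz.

4.2 dB

Noise floor: N = −174 + 10 log₁₀(B) + NF
10 log₁₀(3.13×10⁷) = 74.96 dB
N = −174 + 74.96 + 1.71 = −97.33 dBm
SNR = P_sig − N = −93.1 − (−97.33) = 4.23 dB → 4.2 dB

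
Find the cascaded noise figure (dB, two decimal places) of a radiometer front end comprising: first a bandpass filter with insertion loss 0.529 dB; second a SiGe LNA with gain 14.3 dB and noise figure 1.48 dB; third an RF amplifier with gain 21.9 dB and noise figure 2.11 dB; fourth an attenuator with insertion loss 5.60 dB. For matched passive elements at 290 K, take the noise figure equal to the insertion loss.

Convert to linear (a loss of L dB is a gain of −L dB): F_i = 10^(NF_i/10), G_i = 10^(G_i,dB/10)
  Stage 1: F_1 = 10^(0.529/10) = 1.130, G_1 = 10^(−0.529/10) = 0.8853
  Stage 2: F_2 = 10^(1.48/10) = 1.406, G_2 = 10^(14.3/10) = 26.92
  Stage 3: F_3 = 10^(2.11/10) = 1.626, G_3 = 10^(21.9/10) = 154.9
  Stage 4: F_4 = 10^(5.60/10) = 3.631, G_4 = 10^(−5.60/10) = 0.2754
Friis cascade:
  F = 1.130 + (1.406 − 1)/0.8853 + (1.626 − 1)/23.83 + (3.631 − 1)/3691 = 1.615
NF = 10 log₁₀(1.615) = 2.08 dB

2.08 dB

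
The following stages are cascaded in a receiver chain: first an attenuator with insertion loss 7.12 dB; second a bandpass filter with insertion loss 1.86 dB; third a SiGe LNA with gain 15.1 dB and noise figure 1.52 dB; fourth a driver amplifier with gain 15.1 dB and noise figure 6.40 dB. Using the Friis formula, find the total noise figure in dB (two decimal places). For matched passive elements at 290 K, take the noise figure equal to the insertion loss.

10.81 dB

Convert to linear (a loss of L dB is a gain of −L dB): F_i = 10^(NF_i/10), G_i = 10^(G_i,dB/10)
  Stage 1: F_1 = 10^(7.12/10) = 5.152, G_1 = 10^(−7.12/10) = 0.1941
  Stage 2: F_2 = 10^(1.86/10) = 1.535, G_2 = 10^(−1.86/10) = 0.6516
  Stage 3: F_3 = 10^(1.52/10) = 1.419, G_3 = 10^(15.1/10) = 32.36
  Stage 4: F_4 = 10^(6.40/10) = 4.365, G_4 = 10^(15.1/10) = 32.36
Friis cascade:
  F = 5.152 + (1.535 − 1)/0.1941 + (1.419 − 1)/0.1265 + (4.365 − 1)/4.093 = 12.04
NF = 10 log₁₀(12.04) = 10.81 dB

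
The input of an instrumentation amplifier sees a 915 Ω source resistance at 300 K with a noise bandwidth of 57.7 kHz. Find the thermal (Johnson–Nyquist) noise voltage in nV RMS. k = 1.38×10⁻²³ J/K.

V_n = √(4kTRB)
4kTRB = 4 × 1.38×10⁻²³ × 300 × 9.15×10² × 5.77×10⁴ = 8.74×10⁻¹³ V²
V_n = √(8.74×10⁻¹³) = 9.35×10⁻⁷ V = 935 nV

935 nV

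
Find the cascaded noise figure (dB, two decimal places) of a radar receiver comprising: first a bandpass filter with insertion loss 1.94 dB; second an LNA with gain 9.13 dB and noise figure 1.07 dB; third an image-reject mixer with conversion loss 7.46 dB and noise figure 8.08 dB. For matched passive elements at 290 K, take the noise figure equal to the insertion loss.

4.82 dB

Convert to linear (a loss of L dB is a gain of −L dB): F_i = 10^(NF_i/10), G_i = 10^(G_i,dB/10)
  Stage 1: F_1 = 10^(1.94/10) = 1.563, G_1 = 10^(−1.94/10) = 0.6397
  Stage 2: F_2 = 10^(1.07/10) = 1.279, G_2 = 10^(9.13/10) = 8.185
  Stage 3: F_3 = 10^(8.08/10) = 6.427, G_3 = 10^(−7.46/10) = 0.1795
Friis cascade:
  F = 1.563 + (1.279 − 1)/0.6397 + (6.427 − 1)/5.236 = 3.036
NF = 10 log₁₀(3.036) = 4.82 dB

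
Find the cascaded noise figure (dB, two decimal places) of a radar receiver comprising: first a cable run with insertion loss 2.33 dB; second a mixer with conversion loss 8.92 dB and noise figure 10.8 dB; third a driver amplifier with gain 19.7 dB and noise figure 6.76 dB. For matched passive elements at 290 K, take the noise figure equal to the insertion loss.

Convert to linear (a loss of L dB is a gain of −L dB): F_i = 10^(NF_i/10), G_i = 10^(G_i,dB/10)
  Stage 1: F_1 = 10^(2.33/10) = 1.710, G_1 = 10^(−2.33/10) = 0.5848
  Stage 2: F_2 = 10^(10.8/10) = 12.02, G_2 = 10^(−8.92/10) = 0.1282
  Stage 3: F_3 = 10^(6.76/10) = 4.742, G_3 = 10^(19.7/10) = 93.33
Friis cascade:
  F = 1.710 + (12.02 − 1)/0.5848 + (4.742 − 1)/0.07499 = 70.46
NF = 10 log₁₀(70.46) = 18.48 dB

18.48 dB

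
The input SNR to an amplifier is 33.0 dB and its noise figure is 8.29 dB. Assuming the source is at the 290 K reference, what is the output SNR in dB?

24.71 dB

By definition F = SNR_in/SNR_out, so in dB: SNR_out = SNR_in − NF
SNR_out = 33.0 − 8.29 = 24.71 dB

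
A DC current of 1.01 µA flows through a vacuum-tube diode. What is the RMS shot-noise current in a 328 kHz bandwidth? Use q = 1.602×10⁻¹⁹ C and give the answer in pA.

326 pA

I_n = √(2qI·B)
2qI·B = 2 × 1.602×10⁻¹⁹ × 1.01×10⁻⁶ × 3.28×10⁵ = 1.06×10⁻¹⁹ A²
I_n = √(1.06×10⁻¹⁹) = 3.26×10⁻¹⁰ A = 326 pA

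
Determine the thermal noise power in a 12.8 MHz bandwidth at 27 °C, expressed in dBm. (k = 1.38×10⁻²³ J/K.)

−102.8 dBm

T = 27 °C + 273.15 = 300.15 K
P_n = kTB = 1.38×10⁻²³ × 300.15 × 1.28×10⁷ = 5.30×10⁻¹⁴ W
In dBm: 10 log₁₀(5.30×10⁻¹⁴ / 10⁻³) = −102.8 dBm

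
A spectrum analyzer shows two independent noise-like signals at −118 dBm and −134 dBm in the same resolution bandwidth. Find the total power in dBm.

−117.9 dBm

Convert to linear, add, convert back:
P₁ = 1.58×10⁻¹⁵ W, P₂ = 3.98×10⁻¹⁷ W
P_tot = 1.62×10⁻¹⁵ W → 10 log₁₀(P_tot / 10⁻³) = −117.9 dBm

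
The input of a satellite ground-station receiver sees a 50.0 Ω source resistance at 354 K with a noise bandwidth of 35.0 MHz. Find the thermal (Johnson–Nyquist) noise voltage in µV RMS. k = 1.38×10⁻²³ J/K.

5.85 µV

V_n = √(4kTRB)
4kTRB = 4 × 1.38×10⁻²³ × 354 × 5.00×10¹ × 3.50×10⁷ = 3.42×10⁻¹¹ V²
V_n = √(3.42×10⁻¹¹) = 5.85×10⁻⁶ V = 5.85 µV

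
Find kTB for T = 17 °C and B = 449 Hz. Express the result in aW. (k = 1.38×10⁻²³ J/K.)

T = 17 °C + 273.15 = 290.15 K
P_n = kTB = 1.38×10⁻²³ × 290.15 × 4.49×10² = 1.80×10⁻¹⁸ W = 1.80 aW

1.80 aW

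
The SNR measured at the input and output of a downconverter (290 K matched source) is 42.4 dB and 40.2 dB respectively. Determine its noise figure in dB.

2.2 dB

NF (dB) = SNR_in(dB) − SNR_out(dB) when the source is at T₀
NF = 42.4 − 40.2 = 2.2 dB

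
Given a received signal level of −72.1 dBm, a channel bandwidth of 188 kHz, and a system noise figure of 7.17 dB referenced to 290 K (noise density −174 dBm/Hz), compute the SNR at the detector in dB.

Noise floor: N = −174 + 10 log₁₀(B) + NF
10 log₁₀(1.88×10⁵) = 52.74 dB
N = −174 + 52.74 + 7.17 = −114.09 dBm
SNR = P_sig − N = −72.1 − (−114.09) = 41.99 dB → 42.0 dB

42.0 dB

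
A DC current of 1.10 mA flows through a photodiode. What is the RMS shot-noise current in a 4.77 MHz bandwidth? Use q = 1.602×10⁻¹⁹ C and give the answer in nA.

41.0 nA

I_n = √(2qI·B)
2qI·B = 2 × 1.602×10⁻¹⁹ × 1.10×10⁻³ × 4.77×10⁶ = 1.68×10⁻¹⁵ A²
I_n = √(1.68×10⁻¹⁵) = 4.10×10⁻⁸ A = 41.0 nA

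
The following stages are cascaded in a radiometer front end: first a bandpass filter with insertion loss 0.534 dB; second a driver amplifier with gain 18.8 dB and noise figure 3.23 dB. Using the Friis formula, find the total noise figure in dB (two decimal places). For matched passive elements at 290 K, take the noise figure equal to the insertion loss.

Convert to linear (a loss of L dB is a gain of −L dB): F_i = 10^(NF_i/10), G_i = 10^(G_i,dB/10)
  Stage 1: F_1 = 10^(0.534/10) = 1.131, G_1 = 10^(−0.534/10) = 0.8843
  Stage 2: F_2 = 10^(3.23/10) = 2.104, G_2 = 10^(18.8/10) = 75.86
Friis cascade:
  F = 1.131 + (2.104 − 1)/0.8843 = 2.379
NF = 10 log₁₀(2.379) = 3.76 dB

3.76 dB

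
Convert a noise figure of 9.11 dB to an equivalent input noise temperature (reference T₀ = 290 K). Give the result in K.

F = 10^(9.11/10) = 8.14704
T_e = (F − 1)·T₀ = (8.14704 − 1) × 290 = 2073 K

2073 K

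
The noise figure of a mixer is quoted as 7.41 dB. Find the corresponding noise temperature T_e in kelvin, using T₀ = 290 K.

1307 K

F = 10^(7.41/10) = 5.50808
T_e = (F − 1)·T₀ = (5.50808 − 1) × 290 = 1307 K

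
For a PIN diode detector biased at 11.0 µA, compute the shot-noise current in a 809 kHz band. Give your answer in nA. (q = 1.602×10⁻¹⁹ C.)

I_n = √(2qI·B)
2qI·B = 2 × 1.602×10⁻¹⁹ × 1.10×10⁻⁵ × 8.09×10⁵ = 2.85×10⁻¹⁸ A²
I_n = √(2.85×10⁻¹⁸) = 1.69×10⁻⁹ A = 1.69 nA

1.69 nA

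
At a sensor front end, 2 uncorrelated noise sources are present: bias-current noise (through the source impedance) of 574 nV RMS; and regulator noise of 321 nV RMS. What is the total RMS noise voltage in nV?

Uncorrelated sources add in power (mean-square): V_tot = √(ΣV_i²)
V_tot = √[(5.74×10⁻⁷)² + (3.21×10⁻⁷)²] = 6.58×10⁻⁷ V = 658 nV

658 nV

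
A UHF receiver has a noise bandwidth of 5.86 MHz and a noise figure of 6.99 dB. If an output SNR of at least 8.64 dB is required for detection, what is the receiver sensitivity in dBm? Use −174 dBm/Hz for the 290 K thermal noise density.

−90.7 dBm

Sensitivity = −174 + 10 log₁₀(B) + NF + SNR_min
= −174 + 67.68 + 6.99 + 8.64
= −90.69 dBm → −90.7 dBm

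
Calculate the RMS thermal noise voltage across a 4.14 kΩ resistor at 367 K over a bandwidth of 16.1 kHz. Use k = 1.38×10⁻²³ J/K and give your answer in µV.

1.16 µV

V_n = √(4kTRB)
4kTRB = 4 × 1.38×10⁻²³ × 367 × 4.14×10³ × 1.61×10⁴ = 1.35×10⁻¹² V²
V_n = √(1.35×10⁻¹²) = 1.16×10⁻⁶ V = 1.16 µV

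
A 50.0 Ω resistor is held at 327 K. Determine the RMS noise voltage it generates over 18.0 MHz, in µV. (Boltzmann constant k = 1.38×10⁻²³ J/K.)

V_n = √(4kTRB)
4kTRB = 4 × 1.38×10⁻²³ × 327 × 5.00×10¹ × 1.80×10⁷ = 1.62×10⁻¹¹ V²
V_n = √(1.62×10⁻¹¹) = 4.03×10⁻⁶ V = 4.03 µV

4.03 µV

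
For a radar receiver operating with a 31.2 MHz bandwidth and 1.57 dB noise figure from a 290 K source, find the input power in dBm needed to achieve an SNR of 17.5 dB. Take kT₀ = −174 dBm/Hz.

−80.0 dBm

Sensitivity = −174 + 10 log₁₀(B) + NF + SNR_min
= −174 + 74.94 + 1.57 + 17.5
= −79.99 dBm → −80.0 dBm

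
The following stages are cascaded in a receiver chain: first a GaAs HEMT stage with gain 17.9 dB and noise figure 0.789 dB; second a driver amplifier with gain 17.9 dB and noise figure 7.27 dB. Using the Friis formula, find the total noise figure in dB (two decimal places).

Convert to linear (a loss of L dB is a gain of −L dB): F_i = 10^(NF_i/10), G_i = 10^(G_i,dB/10)
  Stage 1: F_1 = 10^(0.789/10) = 1.199, G_1 = 10^(17.9/10) = 61.66
  Stage 2: F_2 = 10^(7.27/10) = 5.333, G_2 = 10^(17.9/10) = 61.66
Friis cascade:
  F = 1.199 + (5.333 − 1)/61.66 = 1.270
NF = 10 log₁₀(1.270) = 1.04 dB

1.04 dB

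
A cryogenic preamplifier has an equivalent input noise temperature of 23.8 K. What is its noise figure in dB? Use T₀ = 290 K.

0.343 dB

F = 1 + T_e/T₀ = 1 + 23.8/290 = 1.08207
NF = 10 log₁₀(1.08207) = 0.343 dB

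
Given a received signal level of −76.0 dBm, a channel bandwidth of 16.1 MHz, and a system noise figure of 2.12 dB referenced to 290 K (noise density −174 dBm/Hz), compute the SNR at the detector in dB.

23.8 dB

Noise floor: N = −174 + 10 log₁₀(B) + NF
10 log₁₀(1.61×10⁷) = 72.07 dB
N = −174 + 72.07 + 2.12 = −99.81 dBm
SNR = P_sig − N = −76.0 − (−99.81) = 23.81 dB → 23.8 dB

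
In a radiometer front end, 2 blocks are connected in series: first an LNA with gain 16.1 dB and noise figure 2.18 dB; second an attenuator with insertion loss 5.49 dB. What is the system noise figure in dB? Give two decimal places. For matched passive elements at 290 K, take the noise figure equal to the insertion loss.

Convert to linear (a loss of L dB is a gain of −L dB): F_i = 10^(NF_i/10), G_i = 10^(G_i,dB/10)
  Stage 1: F_1 = 10^(2.18/10) = 1.652, G_1 = 10^(16.1/10) = 40.74
  Stage 2: F_2 = 10^(5.49/10) = 3.540, G_2 = 10^(−5.49/10) = 0.2825
Friis cascade:
  F = 1.652 + (3.540 − 1)/40.74 = 1.714
NF = 10 log₁₀(1.714) = 2.34 dB

2.34 dB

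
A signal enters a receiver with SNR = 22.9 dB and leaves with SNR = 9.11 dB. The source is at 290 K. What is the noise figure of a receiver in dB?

13.79 dB

NF (dB) = SNR_in(dB) − SNR_out(dB) when the source is at T₀
NF = 22.9 − 9.11 = 13.79 dB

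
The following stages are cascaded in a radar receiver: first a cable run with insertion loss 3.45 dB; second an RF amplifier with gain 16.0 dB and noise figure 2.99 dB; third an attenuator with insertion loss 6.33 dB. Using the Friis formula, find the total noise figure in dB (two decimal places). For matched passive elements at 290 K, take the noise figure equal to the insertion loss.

Convert to linear (a loss of L dB is a gain of −L dB): F_i = 10^(NF_i/10), G_i = 10^(G_i,dB/10)
  Stage 1: F_1 = 10^(3.45/10) = 2.213, G_1 = 10^(−3.45/10) = 0.4519
  Stage 2: F_2 = 10^(2.99/10) = 1.991, G_2 = 10^(16.0/10) = 39.81
  Stage 3: F_3 = 10^(6.33/10) = 4.295, G_3 = 10^(−6.33/10) = 0.2328
Friis cascade:
  F = 2.213 + (1.991 − 1)/0.4519 + (4.295 − 1)/17.99 = 4.589
NF = 10 log₁₀(4.589) = 6.62 dB

6.62 dB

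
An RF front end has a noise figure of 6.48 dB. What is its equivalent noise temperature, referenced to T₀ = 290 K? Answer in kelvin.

F = 10^(6.48/10) = 4.44631
T_e = (F − 1)·T₀ = (4.44631 − 1) × 290 = 999 K

999 K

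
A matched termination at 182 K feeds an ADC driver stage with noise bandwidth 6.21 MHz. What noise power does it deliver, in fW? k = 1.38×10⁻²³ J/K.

P_n = kTB = 1.38×10⁻²³ × 182 × 6.21×10⁶ = 1.56×10⁻¹⁴ W = 15.6 fW

15.6 fW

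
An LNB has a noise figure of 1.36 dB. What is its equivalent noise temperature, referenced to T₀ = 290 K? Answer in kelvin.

107 K

F = 10^(1.36/10) = 1.36773
T_e = (F − 1)·T₀ = (1.36773 − 1) × 290 = 107 K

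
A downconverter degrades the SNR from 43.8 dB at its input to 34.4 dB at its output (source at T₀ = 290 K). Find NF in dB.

9.4 dB

NF (dB) = SNR_in(dB) − SNR_out(dB) when the source is at T₀
NF = 43.8 − 34.4 = 9.4 dB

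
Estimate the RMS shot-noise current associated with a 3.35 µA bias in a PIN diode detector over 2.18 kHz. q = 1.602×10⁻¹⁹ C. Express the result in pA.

I_n = √(2qI·B)
2qI·B = 2 × 1.602×10⁻¹⁹ × 3.35×10⁻⁶ × 2.18×10³ = 2.34×10⁻²¹ A²
I_n = √(2.34×10⁻²¹) = 4.84×10⁻¹¹ A = 48.4 pA

48.4 pA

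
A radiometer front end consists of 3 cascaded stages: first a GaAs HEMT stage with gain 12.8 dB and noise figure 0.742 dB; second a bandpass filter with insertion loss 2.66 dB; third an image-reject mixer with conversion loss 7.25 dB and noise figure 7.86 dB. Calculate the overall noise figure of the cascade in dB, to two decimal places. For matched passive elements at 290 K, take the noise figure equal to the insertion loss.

2.37 dB

Convert to linear (a loss of L dB is a gain of −L dB): F_i = 10^(NF_i/10), G_i = 10^(G_i,dB/10)
  Stage 1: F_1 = 10^(0.742/10) = 1.186, G_1 = 10^(12.8/10) = 19.05
  Stage 2: F_2 = 10^(2.66/10) = 1.845, G_2 = 10^(−2.66/10) = 0.5420
  Stage 3: F_3 = 10^(7.86/10) = 6.109, G_3 = 10^(−7.25/10) = 0.1884
Friis cascade:
  F = 1.186 + (1.845 − 1)/19.05 + (6.109 − 1)/10.33 = 1.725
NF = 10 log₁₀(1.725) = 2.37 dB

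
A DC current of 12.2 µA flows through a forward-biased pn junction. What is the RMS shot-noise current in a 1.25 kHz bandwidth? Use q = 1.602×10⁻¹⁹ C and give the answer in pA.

69.9 pA

I_n = √(2qI·B)
2qI·B = 2 × 1.602×10⁻¹⁹ × 1.22×10⁻⁵ × 1.25×10³ = 4.89×10⁻²¹ A²
I_n = √(4.89×10⁻²¹) = 6.99×10⁻¹¹ A = 69.9 pA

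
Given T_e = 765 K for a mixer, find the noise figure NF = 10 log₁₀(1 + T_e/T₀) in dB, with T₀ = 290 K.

5.61 dB

F = 1 + T_e/T₀ = 1 + 765/290 = 3.63793
NF = 10 log₁₀(3.63793) = 5.61 dB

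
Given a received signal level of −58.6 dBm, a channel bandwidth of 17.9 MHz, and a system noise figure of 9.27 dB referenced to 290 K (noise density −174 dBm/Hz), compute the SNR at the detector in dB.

Noise floor: N = −174 + 10 log₁₀(B) + NF
10 log₁₀(1.79×10⁷) = 72.53 dB
N = −174 + 72.53 + 9.27 = −92.20 dBm
SNR = P_sig − N = −58.6 − (−92.20) = 33.60 dB → 33.6 dB

33.6 dB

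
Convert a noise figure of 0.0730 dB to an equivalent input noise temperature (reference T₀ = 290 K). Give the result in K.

F = 10^(0.0730/10) = 1.01695
T_e = (F − 1)·T₀ = (1.01695 − 1) × 290 = 4.92 K

4.92 K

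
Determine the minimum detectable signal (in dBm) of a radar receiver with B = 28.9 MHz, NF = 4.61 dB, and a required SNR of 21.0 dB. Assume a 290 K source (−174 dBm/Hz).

−73.8 dBm

Sensitivity = −174 + 10 log₁₀(B) + NF + SNR_min
= −174 + 74.61 + 4.61 + 21.0
= −73.78 dBm → −73.8 dBm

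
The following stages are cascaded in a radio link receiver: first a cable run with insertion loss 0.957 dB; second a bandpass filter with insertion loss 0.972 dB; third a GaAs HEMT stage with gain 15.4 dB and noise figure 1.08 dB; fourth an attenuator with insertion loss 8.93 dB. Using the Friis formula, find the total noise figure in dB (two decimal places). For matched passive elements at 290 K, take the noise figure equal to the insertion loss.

Convert to linear (a loss of L dB is a gain of −L dB): F_i = 10^(NF_i/10), G_i = 10^(G_i,dB/10)
  Stage 1: F_1 = 10^(0.957/10) = 1.247, G_1 = 10^(−0.957/10) = 0.8022
  Stage 2: F_2 = 10^(0.972/10) = 1.251, G_2 = 10^(−0.972/10) = 0.7995
  Stage 3: F_3 = 10^(1.08/10) = 1.282, G_3 = 10^(15.4/10) = 34.67
  Stage 4: F_4 = 10^(8.93/10) = 7.816, G_4 = 10^(−8.93/10) = 0.1279
Friis cascade:
  F = 1.247 + (1.251 − 1)/0.8022 + (1.282 − 1)/0.6414 + (7.816 − 1)/22.24 = 2.306
NF = 10 log₁₀(2.306) = 3.63 dB

3.63 dB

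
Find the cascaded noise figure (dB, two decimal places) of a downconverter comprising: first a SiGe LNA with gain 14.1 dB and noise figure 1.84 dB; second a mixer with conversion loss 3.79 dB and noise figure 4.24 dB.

2.02 dB

Convert to linear (a loss of L dB is a gain of −L dB): F_i = 10^(NF_i/10), G_i = 10^(G_i,dB/10)
  Stage 1: F_1 = 10^(1.84/10) = 1.528, G_1 = 10^(14.1/10) = 25.70
  Stage 2: F_2 = 10^(4.24/10) = 2.655, G_2 = 10^(−3.79/10) = 0.4178
Friis cascade:
  F = 1.528 + (2.655 − 1)/25.70 = 1.592
NF = 10 log₁₀(1.592) = 2.02 dB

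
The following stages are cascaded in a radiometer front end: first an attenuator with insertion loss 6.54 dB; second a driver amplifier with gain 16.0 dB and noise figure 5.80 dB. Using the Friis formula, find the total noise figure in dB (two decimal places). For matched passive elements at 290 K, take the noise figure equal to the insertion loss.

12.34 dB

Convert to linear (a loss of L dB is a gain of −L dB): F_i = 10^(NF_i/10), G_i = 10^(G_i,dB/10)
  Stage 1: F_1 = 10^(6.54/10) = 4.508, G_1 = 10^(−6.54/10) = 0.2218
  Stage 2: F_2 = 10^(5.80/10) = 3.802, G_2 = 10^(16.0/10) = 39.81
Friis cascade:
  F = 4.508 + (3.802 − 1)/0.2218 = 17.14
NF = 10 log₁₀(17.14) = 12.34 dB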